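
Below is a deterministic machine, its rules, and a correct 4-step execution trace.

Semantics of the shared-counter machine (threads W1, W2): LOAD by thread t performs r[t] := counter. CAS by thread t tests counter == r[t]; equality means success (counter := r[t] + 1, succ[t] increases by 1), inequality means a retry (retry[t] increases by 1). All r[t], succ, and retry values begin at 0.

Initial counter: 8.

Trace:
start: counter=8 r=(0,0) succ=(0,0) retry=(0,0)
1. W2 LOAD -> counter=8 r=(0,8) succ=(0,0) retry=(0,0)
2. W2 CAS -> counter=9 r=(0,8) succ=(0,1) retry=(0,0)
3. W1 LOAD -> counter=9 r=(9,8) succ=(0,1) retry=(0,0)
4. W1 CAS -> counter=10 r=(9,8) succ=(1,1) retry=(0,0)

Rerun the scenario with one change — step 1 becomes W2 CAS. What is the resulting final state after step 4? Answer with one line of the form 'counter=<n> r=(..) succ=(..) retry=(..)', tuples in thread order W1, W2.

counter=9 r=(8,0) succ=(1,0) retry=(0,2)

(re-executing from step 1 with the substitution; state before step 1: counter=8 r=(0,0) succ=(0,0) retry=(0,0))
1. W2 CAS -> counter=8 r=(0,0) succ=(0,0) retry=(0,1)
2. W2 CAS -> counter=8 r=(0,0) succ=(0,0) retry=(0,2)
3. W1 LOAD -> counter=8 r=(8,0) succ=(0,0) retry=(0,2)
4. W1 CAS -> counter=9 r=(8,0) succ=(1,0) retry=(0,2)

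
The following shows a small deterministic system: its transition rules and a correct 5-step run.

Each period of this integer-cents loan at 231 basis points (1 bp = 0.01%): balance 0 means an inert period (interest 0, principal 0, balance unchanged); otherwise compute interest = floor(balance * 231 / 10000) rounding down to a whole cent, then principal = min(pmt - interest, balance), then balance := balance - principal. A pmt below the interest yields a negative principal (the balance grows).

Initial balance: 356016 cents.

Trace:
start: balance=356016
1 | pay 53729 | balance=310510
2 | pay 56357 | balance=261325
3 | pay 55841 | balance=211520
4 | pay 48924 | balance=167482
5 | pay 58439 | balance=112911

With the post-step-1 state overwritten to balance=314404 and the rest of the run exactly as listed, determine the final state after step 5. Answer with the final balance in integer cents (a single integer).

state after step 1 := balance=314404
2 | pay 56357 | balance=265309
3 | pay 55841 | balance=215596
4 | pay 48924 | balance=171652
5 | pay 58439 | balance=117178

117178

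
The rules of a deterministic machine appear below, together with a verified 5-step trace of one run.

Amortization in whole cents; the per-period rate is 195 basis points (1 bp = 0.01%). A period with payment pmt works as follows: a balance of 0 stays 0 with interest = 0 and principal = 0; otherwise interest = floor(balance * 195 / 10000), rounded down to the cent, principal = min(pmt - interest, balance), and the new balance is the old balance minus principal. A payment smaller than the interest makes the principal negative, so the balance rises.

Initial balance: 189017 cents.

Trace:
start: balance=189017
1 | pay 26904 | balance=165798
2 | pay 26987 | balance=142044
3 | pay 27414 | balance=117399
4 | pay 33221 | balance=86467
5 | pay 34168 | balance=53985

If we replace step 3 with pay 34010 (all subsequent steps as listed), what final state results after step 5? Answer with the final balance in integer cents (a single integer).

47128

(re-executing from step 3 with the substitution; state before step 3: balance=142044)
3 | pay 34010 | balance=110803
4 | pay 33221 | balance=79742
5 | pay 34168 | balance=47128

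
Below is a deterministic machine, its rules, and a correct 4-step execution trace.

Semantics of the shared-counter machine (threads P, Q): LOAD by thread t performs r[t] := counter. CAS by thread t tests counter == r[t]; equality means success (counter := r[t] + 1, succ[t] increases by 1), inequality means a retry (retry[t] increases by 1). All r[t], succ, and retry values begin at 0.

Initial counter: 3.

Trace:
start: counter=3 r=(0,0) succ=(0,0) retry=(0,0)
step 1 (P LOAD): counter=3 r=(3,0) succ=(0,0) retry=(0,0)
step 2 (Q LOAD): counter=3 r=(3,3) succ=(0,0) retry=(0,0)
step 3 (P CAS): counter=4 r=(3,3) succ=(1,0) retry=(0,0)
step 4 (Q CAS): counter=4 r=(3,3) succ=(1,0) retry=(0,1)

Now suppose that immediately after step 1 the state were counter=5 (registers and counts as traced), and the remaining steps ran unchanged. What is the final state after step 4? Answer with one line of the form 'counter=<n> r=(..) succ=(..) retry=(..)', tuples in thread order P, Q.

state after step 1 := counter=5 r=(3,0) succ=(0,0) retry=(0,0)
step 2 (Q LOAD): counter=5 r=(3,5) succ=(0,0) retry=(0,0)
step 3 (P CAS): counter=5 r=(3,5) succ=(0,0) retry=(1,0)
step 4 (Q CAS): counter=6 r=(3,5) succ=(0,1) retry=(1,0)

counter=6 r=(3,5) succ=(0,1) retry=(1,0)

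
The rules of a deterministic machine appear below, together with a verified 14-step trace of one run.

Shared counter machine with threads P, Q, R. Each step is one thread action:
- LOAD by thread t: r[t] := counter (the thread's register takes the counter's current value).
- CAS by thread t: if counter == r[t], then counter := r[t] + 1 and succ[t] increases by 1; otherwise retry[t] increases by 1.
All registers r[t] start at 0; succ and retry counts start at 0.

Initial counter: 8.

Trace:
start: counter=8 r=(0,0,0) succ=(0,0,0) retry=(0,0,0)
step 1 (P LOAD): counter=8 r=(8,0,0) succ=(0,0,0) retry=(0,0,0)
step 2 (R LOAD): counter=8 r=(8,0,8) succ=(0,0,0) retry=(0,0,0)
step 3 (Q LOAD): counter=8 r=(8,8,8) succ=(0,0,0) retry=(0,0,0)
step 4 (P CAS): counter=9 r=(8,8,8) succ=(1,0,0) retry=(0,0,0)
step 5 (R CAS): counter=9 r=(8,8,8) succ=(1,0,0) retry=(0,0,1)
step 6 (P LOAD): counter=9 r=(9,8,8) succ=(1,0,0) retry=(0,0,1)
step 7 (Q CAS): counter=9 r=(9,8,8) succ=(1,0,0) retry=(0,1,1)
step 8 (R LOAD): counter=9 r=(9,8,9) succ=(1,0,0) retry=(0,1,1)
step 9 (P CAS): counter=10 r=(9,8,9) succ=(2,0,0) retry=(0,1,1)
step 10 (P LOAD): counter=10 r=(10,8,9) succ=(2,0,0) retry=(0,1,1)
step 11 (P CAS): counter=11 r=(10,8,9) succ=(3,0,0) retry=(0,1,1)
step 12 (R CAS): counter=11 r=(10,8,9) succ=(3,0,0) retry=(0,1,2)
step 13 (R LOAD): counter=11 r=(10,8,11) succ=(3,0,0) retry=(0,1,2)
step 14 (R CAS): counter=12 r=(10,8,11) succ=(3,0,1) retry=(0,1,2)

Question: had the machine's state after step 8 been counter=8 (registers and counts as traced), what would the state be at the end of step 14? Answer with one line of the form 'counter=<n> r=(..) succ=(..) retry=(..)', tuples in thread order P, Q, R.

counter=11 r=(8,8,10) succ=(2,0,2) retry=(1,1,1)

state after step 8 := counter=8 r=(9,8,9) succ=(1,0,0) retry=(0,1,1)
step 9 (P CAS): counter=8 r=(9,8,9) succ=(1,0,0) retry=(1,1,1)
step 10 (P LOAD): counter=8 r=(8,8,9) succ=(1,0,0) retry=(1,1,1)
step 11 (P CAS): counter=9 r=(8,8,9) succ=(2,0,0) retry=(1,1,1)
step 12 (R CAS): counter=10 r=(8,8,9) succ=(2,0,1) retry=(1,1,1)
step 13 (R LOAD): counter=10 r=(8,8,10) succ=(2,0,1) retry=(1,1,1)
step 14 (R CAS): counter=11 r=(8,8,10) succ=(2,0,2) retry=(1,1,1)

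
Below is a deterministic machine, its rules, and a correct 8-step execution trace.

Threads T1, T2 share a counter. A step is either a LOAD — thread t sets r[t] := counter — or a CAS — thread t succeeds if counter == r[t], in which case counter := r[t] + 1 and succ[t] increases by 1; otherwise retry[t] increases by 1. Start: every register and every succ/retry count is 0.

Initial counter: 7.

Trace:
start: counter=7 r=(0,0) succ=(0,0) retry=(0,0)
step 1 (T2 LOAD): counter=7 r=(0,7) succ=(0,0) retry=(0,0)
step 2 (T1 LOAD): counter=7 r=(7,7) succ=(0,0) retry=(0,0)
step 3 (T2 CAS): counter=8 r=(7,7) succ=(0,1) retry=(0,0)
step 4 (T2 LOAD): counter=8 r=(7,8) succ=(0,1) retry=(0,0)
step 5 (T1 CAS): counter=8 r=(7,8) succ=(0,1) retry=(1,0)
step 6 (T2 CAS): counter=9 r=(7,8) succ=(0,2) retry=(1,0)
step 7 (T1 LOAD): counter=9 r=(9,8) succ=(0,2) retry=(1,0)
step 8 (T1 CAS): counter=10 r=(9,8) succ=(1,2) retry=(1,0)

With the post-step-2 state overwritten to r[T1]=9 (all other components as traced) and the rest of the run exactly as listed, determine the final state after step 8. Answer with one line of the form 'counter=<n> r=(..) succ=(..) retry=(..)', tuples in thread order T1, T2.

counter=10 r=(9,8) succ=(1,2) retry=(1,0)

state after step 2 := counter=7 r=(9,7) succ=(0,0) retry=(0,0)
step 3 (T2 CAS): counter=8 r=(9,7) succ=(0,1) retry=(0,0)
step 4 (T2 LOAD): counter=8 r=(9,8) succ=(0,1) retry=(0,0)
step 5 (T1 CAS): counter=8 r=(9,8) succ=(0,1) retry=(1,0)
step 6 (T2 CAS): counter=9 r=(9,8) succ=(0,2) retry=(1,0)
step 7 (T1 LOAD): counter=9 r=(9,8) succ=(0,2) retry=(1,0)
step 8 (T1 CAS): counter=10 r=(9,8) succ=(1,2) retry=(1,0)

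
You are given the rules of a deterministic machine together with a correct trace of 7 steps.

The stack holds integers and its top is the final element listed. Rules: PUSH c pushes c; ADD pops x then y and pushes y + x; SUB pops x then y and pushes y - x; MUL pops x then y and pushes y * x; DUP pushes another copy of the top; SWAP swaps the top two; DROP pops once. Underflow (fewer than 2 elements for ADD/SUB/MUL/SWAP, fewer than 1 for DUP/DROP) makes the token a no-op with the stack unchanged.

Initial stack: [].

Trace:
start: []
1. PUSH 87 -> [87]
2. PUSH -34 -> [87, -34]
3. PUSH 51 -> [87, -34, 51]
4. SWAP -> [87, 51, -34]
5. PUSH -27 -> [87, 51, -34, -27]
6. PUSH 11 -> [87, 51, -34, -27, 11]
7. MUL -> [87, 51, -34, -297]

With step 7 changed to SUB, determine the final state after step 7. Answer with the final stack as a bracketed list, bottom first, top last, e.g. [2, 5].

(re-executing from step 7 with the substitution; state before step 7: [87, 51, -34, -27, 11])
7. SUB -> [87, 51, -34, -38]

[87, 51, -34, -38]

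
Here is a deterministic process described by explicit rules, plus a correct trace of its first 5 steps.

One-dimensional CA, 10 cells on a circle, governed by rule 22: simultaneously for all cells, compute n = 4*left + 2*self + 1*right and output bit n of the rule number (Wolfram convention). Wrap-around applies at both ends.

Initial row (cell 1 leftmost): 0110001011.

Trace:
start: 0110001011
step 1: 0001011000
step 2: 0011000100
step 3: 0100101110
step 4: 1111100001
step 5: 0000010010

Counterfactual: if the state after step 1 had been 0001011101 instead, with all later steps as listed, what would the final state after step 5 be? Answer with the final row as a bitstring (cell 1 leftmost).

state after step 1 := 0001011101
step 2: 1011000001
step 3: 0000100010
step 4: 0001110111
step 5: 1010000000

1010000000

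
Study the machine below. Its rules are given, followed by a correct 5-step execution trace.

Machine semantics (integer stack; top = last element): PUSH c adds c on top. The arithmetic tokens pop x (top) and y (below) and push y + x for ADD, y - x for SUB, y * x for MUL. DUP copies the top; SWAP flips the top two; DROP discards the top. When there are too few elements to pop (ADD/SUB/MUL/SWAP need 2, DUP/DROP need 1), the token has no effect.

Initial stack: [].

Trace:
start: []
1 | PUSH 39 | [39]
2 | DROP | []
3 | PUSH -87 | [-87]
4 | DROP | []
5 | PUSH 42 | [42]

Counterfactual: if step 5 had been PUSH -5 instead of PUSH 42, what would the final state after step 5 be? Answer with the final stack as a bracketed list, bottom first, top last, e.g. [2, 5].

[-5]

(re-executing from step 5 with the substitution; state before step 5: [])
5 | PUSH -5 | [-5]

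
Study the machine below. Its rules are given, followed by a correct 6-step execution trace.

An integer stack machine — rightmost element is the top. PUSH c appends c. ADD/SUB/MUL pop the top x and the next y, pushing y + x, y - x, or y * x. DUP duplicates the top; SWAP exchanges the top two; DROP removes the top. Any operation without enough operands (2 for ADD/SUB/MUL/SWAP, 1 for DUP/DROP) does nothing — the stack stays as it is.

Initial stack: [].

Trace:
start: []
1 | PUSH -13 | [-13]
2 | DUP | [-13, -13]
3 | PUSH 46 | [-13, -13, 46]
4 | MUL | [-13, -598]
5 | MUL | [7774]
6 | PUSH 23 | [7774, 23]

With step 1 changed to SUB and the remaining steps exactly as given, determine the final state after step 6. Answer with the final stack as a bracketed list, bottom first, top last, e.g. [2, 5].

(re-executing from step 1 with the substitution; state before step 1: [])
1 | SUB | []
2 | DUP | []
3 | PUSH 46 | [46]
4 | MUL | [46]
5 | MUL | [46]
6 | PUSH 23 | [46, 23]

[46, 23]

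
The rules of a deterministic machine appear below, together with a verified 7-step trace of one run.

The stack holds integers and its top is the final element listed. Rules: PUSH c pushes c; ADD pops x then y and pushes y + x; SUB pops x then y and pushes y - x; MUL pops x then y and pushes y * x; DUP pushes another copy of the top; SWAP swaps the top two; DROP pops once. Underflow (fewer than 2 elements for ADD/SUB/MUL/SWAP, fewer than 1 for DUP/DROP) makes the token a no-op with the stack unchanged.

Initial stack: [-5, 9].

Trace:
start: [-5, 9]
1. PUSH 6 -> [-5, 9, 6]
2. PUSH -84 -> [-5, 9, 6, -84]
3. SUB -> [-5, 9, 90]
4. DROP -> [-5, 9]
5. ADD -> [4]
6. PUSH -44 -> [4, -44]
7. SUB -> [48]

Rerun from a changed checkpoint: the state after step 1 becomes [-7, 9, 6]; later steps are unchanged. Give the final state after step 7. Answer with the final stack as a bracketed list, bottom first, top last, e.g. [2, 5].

[46]

state after step 1 := [-7, 9, 6]
2. PUSH -84 -> [-7, 9, 6, -84]
3. SUB -> [-7, 9, 90]
4. DROP -> [-7, 9]
5. ADD -> [2]
6. PUSH -44 -> [2, -44]
7. SUB -> [46]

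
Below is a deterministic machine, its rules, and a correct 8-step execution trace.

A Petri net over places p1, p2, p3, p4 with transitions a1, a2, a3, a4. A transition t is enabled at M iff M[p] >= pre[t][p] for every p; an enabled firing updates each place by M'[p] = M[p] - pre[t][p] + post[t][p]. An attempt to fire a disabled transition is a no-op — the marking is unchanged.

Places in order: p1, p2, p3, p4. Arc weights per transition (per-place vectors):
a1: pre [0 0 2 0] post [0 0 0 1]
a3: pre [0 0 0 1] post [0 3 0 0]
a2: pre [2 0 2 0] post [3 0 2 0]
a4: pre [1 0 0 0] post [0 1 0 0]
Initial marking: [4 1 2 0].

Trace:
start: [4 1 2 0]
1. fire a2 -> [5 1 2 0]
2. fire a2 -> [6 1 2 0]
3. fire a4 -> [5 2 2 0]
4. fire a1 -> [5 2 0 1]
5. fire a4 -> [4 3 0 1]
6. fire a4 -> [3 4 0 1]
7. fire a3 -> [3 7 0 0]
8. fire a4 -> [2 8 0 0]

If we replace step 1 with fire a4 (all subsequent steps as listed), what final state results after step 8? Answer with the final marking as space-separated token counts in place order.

(re-executing from step 1 with the substitution; state before step 1: [4 1 2 0])
1. fire a4 -> [3 2 2 0]
2. fire a2 -> [4 2 2 0]
3. fire a4 -> [3 3 2 0]
4. fire a1 -> [3 3 0 1]
5. fire a4 -> [2 4 0 1]
6. fire a4 -> [1 5 0 1]
7. fire a3 -> [1 8 0 0]
8. fire a4 -> [0 9 0 0]

0 9 0 0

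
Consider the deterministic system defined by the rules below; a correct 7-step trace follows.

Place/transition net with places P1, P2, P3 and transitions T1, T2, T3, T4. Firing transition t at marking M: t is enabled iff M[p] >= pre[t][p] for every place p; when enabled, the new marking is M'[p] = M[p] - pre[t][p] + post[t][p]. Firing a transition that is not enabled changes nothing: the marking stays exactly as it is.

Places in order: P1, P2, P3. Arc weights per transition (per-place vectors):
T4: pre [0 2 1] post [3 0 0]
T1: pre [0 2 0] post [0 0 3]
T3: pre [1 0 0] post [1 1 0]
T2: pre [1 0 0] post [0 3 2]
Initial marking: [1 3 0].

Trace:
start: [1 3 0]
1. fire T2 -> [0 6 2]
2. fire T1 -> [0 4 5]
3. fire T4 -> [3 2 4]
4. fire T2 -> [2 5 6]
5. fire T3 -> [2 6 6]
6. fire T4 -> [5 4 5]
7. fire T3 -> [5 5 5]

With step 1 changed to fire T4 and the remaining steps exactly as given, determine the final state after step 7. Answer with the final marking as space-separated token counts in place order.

3 3 4

(re-executing from step 1 with the substitution; state before step 1: [1 3 0])
1. fire T4 -> [1 3 0]
2. fire T1 -> [1 1 3]
3. fire T4 -> [1 1 3]
4. fire T2 -> [0 4 5]
5. fire T3 -> [0 4 5]
6. fire T4 -> [3 2 4]
7. fire T3 -> [3 3 4]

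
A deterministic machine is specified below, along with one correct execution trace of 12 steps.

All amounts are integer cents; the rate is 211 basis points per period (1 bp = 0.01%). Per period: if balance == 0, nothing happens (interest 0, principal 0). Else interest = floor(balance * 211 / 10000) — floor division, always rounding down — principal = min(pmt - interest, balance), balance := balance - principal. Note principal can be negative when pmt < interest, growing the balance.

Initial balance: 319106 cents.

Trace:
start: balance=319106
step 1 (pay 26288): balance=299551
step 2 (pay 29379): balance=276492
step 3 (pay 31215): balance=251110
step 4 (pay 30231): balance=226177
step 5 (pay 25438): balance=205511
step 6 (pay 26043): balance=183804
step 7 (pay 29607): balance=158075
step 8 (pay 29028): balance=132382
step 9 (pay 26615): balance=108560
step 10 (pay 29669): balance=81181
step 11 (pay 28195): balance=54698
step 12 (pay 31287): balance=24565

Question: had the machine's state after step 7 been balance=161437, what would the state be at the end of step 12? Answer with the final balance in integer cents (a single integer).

state after step 7 := balance=161437
step 8 (pay 29028): balance=135815
step 9 (pay 26615): balance=112065
step 10 (pay 29669): balance=84760
step 11 (pay 28195): balance=58353
step 12 (pay 31287): balance=28297

28297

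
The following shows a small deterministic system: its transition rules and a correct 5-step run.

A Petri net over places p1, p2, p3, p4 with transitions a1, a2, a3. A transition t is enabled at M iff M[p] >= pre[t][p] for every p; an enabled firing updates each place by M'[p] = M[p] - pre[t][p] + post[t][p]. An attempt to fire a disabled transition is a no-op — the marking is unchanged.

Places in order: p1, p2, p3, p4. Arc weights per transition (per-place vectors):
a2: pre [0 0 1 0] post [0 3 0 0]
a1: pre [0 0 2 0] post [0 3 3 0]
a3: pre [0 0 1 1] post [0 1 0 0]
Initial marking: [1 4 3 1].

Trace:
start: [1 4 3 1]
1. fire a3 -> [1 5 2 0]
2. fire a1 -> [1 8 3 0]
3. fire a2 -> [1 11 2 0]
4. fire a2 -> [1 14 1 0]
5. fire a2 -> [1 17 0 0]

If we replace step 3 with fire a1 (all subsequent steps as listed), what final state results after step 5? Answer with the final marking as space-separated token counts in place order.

1 17 2 0

(re-executing from step 3 with the substitution; state before step 3: [1 8 3 0])
3. fire a1 -> [1 11 4 0]
4. fire a2 -> [1 14 3 0]
5. fire a2 -> [1 17 2 0]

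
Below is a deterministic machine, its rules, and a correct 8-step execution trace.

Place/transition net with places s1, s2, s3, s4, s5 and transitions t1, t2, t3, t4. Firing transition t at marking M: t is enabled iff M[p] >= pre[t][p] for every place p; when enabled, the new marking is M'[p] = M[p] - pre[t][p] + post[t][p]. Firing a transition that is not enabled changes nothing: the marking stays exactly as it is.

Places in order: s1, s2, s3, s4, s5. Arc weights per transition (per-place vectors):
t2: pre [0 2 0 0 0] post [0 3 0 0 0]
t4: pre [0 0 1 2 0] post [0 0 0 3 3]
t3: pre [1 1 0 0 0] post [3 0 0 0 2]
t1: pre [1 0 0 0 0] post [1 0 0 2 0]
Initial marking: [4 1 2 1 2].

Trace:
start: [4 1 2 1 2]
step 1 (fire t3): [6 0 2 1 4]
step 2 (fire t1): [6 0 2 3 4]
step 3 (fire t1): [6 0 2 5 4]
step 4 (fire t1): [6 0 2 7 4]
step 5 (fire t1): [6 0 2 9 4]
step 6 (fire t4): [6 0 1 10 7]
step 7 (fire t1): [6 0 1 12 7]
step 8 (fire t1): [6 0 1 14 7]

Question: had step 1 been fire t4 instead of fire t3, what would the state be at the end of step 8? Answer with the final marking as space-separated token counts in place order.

(re-executing from step 1 with the substitution; state before step 1: [4 1 2 1 2])
step 1 (fire t4): [4 1 2 1 2]
step 2 (fire t1): [4 1 2 3 2]
step 3 (fire t1): [4 1 2 5 2]
step 4 (fire t1): [4 1 2 7 2]
step 5 (fire t1): [4 1 2 9 2]
step 6 (fire t4): [4 1 1 10 5]
step 7 (fire t1): [4 1 1 12 5]
step 8 (fire t1): [4 1 1 14 5]

4 1 1 14 5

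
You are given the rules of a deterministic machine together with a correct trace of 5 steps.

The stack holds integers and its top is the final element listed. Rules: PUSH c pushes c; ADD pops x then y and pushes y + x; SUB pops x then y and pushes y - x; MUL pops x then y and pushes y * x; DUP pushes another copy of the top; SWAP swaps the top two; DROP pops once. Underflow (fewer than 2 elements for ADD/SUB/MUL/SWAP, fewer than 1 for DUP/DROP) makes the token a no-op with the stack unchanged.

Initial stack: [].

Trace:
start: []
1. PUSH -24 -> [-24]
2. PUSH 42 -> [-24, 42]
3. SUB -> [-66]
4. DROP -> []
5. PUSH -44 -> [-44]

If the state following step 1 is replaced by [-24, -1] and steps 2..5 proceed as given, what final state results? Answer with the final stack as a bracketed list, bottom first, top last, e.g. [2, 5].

state after step 1 := [-24, -1]
2. PUSH 42 -> [-24, -1, 42]
3. SUB -> [-24, -43]
4. DROP -> [-24]
5. PUSH -44 -> [-24, -44]

[-24, -44]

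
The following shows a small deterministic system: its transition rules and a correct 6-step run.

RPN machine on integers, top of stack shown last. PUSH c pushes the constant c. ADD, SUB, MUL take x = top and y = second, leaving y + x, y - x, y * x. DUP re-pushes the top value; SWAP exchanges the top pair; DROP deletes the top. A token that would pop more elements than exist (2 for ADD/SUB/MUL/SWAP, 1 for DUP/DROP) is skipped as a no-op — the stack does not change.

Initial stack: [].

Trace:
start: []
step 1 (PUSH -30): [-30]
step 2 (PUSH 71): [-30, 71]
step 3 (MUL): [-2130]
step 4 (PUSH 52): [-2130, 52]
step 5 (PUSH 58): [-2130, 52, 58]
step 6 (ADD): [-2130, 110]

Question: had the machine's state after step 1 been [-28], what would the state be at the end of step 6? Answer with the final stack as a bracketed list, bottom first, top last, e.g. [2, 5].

[-1988, 110]

state after step 1 := [-28]
step 2 (PUSH 71): [-28, 71]
step 3 (MUL): [-1988]
step 4 (PUSH 52): [-1988, 52]
step 5 (PUSH 58): [-1988, 52, 58]
step 6 (ADD): [-1988, 110]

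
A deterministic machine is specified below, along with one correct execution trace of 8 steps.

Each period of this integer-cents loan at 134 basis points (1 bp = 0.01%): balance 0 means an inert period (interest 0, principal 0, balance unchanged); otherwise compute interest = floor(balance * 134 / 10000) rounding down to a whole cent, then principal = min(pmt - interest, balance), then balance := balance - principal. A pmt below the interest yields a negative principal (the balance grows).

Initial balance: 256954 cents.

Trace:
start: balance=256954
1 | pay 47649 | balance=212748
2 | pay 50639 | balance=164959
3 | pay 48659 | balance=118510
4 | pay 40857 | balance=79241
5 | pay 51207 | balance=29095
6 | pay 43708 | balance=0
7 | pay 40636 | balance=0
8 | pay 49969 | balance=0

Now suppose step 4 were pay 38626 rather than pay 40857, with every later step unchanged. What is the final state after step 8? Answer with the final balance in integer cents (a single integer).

0

(re-executing from step 4 with the substitution; state before step 4: balance=118510)
4 | pay 38626 | balance=81472
5 | pay 51207 | balance=31356
6 | pay 43708 | balance=0
7 | pay 40636 | balance=0
8 | pay 49969 | balance=0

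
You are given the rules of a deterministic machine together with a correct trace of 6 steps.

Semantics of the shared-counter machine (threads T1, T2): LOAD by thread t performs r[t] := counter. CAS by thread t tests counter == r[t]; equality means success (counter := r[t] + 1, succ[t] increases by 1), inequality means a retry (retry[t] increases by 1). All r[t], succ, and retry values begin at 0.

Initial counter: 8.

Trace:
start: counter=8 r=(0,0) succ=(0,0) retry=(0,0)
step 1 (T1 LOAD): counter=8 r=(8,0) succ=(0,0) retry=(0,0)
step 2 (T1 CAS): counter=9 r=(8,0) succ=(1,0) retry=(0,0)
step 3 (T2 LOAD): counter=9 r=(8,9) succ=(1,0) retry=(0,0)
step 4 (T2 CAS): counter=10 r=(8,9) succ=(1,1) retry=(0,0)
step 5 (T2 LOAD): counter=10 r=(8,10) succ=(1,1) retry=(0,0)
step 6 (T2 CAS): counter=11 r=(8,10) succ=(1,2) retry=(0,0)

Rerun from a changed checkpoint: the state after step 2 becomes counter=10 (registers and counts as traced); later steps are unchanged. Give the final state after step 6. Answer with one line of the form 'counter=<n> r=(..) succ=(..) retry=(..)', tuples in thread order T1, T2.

state after step 2 := counter=10 r=(8,0) succ=(1,0) retry=(0,0)
step 3 (T2 LOAD): counter=10 r=(8,10) succ=(1,0) retry=(0,0)
step 4 (T2 CAS): counter=11 r=(8,10) succ=(1,1) retry=(0,0)
step 5 (T2 LOAD): counter=11 r=(8,11) succ=(1,1) retry=(0,0)
step 6 (T2 CAS): counter=12 r=(8,11) succ=(1,2) retry=(0,0)

counter=12 r=(8,11) succ=(1,2) retry=(0,0)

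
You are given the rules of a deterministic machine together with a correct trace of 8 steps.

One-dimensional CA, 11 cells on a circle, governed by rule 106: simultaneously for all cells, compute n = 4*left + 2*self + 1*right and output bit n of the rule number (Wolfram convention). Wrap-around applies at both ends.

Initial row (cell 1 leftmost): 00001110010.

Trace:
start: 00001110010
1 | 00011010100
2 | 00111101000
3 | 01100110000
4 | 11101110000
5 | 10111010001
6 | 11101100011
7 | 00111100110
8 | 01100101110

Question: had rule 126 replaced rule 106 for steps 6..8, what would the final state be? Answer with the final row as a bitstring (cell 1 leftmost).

01101111011

(re-executing steps 6..8 under rule 126; state before step 6: 10111010001)
6 | 11101111011
7 | 00111001110
8 | 01101111011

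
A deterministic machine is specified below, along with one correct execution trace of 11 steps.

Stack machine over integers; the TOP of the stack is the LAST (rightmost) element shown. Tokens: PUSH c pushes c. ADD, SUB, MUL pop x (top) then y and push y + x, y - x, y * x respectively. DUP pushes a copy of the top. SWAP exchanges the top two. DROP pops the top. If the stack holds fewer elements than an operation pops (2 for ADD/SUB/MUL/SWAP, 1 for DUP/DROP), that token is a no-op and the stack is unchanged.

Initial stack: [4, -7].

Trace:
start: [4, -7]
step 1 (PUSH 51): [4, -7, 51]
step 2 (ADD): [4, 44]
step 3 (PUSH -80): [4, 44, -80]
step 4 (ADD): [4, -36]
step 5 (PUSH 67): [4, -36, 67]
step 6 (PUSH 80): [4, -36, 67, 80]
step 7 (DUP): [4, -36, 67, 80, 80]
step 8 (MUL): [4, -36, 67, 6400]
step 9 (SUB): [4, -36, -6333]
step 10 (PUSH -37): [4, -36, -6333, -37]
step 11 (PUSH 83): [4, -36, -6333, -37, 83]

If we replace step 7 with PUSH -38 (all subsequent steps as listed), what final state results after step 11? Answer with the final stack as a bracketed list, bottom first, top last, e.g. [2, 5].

[4, -36, 3107, -37, 83]

(re-executing from step 7 with the substitution; state before step 7: [4, -36, 67, 80])
step 7 (PUSH -38): [4, -36, 67, 80, -38]
step 8 (MUL): [4, -36, 67, -3040]
step 9 (SUB): [4, -36, 3107]
step 10 (PUSH -37): [4, -36, 3107, -37]
step 11 (PUSH 83): [4, -36, 3107, -37, 83]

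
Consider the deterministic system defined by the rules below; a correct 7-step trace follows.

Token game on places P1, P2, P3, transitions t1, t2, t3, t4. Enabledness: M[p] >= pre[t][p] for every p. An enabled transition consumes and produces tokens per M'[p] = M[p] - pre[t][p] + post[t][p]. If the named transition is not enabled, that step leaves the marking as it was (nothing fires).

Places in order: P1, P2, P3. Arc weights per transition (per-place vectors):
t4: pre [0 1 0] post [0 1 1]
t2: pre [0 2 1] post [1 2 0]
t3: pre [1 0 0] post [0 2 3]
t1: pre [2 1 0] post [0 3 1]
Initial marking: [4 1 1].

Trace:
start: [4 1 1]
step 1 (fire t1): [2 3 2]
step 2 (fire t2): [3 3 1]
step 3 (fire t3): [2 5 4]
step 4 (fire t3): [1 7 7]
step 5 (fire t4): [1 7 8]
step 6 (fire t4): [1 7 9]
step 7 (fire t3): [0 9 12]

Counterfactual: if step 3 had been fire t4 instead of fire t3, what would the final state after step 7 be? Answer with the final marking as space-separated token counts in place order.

1 7 10

(re-executing from step 3 with the substitution; state before step 3: [3 3 1])
step 3 (fire t4): [3 3 2]
step 4 (fire t3): [2 5 5]
step 5 (fire t4): [2 5 6]
step 6 (fire t4): [2 5 7]
step 7 (fire t3): [1 7 10]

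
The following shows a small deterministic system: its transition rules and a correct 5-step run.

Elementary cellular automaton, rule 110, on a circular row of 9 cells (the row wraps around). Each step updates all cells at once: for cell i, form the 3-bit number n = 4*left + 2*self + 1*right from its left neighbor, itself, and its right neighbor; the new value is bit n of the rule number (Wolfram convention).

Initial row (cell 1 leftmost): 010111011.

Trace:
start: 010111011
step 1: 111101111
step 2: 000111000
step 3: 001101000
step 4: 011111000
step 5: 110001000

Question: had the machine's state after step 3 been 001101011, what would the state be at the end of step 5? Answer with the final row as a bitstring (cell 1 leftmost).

110000001

state after step 3 := 001101011
step 4: 011111111
step 5: 110000001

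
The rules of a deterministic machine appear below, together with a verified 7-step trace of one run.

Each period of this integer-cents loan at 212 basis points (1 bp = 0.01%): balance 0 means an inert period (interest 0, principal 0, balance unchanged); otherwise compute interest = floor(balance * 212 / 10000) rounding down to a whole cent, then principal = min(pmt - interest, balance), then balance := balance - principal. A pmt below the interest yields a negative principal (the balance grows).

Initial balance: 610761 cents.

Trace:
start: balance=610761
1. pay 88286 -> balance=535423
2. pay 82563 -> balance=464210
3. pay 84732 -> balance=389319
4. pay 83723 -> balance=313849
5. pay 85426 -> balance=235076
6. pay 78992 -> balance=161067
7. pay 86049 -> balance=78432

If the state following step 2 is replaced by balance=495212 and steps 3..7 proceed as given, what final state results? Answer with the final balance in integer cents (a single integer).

state after step 2 := balance=495212
3. pay 84732 -> balance=420978
4. pay 83723 -> balance=346179
5. pay 85426 -> balance=268091
6. pay 78992 -> balance=194782
7. pay 86049 -> balance=112862

112862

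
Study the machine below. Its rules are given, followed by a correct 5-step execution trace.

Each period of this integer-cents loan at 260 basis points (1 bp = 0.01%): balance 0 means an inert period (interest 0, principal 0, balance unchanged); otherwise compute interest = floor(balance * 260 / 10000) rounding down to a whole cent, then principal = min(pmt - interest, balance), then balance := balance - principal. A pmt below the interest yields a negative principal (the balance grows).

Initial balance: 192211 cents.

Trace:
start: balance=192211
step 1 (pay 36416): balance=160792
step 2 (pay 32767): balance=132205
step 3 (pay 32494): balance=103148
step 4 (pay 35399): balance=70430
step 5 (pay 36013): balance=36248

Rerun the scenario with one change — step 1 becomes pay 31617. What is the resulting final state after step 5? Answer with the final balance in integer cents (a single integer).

41566

(re-executing from step 1 with the substitution; state before step 1: balance=192211)
step 1 (pay 31617): balance=165591
step 2 (pay 32767): balance=137129
step 3 (pay 32494): balance=108200
step 4 (pay 35399): balance=75614
step 5 (pay 36013): balance=41566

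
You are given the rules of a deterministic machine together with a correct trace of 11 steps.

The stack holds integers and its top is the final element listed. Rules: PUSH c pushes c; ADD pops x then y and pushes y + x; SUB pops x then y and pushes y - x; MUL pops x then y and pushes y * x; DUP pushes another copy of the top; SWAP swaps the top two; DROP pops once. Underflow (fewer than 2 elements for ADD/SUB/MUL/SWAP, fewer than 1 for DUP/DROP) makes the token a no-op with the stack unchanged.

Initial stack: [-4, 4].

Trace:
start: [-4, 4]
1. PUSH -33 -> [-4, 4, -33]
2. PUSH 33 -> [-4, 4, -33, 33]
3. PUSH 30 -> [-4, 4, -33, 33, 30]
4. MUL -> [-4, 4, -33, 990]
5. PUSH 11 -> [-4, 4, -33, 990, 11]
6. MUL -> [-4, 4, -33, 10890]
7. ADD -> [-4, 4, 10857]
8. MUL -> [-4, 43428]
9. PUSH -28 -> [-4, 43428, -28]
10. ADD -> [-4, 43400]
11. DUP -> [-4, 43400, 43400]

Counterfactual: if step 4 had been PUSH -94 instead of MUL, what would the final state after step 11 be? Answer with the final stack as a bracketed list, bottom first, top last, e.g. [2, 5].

(re-executing from step 4 with the substitution; state before step 4: [-4, 4, -33, 33, 30])
4. PUSH -94 -> [-4, 4, -33, 33, 30, -94]
5. PUSH 11 -> [-4, 4, -33, 33, 30, -94, 11]
6. MUL -> [-4, 4, -33, 33, 30, -1034]
7. ADD -> [-4, 4, -33, 33, -1004]
8. MUL -> [-4, 4, -33, -33132]
9. PUSH -28 -> [-4, 4, -33, -33132, -28]
10. ADD -> [-4, 4, -33, -33160]
11. DUP -> [-4, 4, -33, -33160, -33160]

[-4, 4, -33, -33160, -33160]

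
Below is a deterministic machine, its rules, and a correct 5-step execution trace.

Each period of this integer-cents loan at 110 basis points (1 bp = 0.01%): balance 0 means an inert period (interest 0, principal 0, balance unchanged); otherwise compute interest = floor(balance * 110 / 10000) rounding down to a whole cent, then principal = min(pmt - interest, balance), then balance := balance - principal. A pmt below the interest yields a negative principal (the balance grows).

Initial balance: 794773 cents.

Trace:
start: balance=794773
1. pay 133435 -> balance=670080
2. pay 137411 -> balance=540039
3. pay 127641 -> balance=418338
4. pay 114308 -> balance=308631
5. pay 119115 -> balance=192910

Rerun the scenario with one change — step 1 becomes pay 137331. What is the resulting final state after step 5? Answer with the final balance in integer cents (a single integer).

(re-executing from step 1 with the substitution; state before step 1: balance=794773)
1. pay 137331 -> balance=666184
2. pay 137411 -> balance=536101
3. pay 127641 -> balance=414357
4. pay 114308 -> balance=304606
5. pay 119115 -> balance=188841

188841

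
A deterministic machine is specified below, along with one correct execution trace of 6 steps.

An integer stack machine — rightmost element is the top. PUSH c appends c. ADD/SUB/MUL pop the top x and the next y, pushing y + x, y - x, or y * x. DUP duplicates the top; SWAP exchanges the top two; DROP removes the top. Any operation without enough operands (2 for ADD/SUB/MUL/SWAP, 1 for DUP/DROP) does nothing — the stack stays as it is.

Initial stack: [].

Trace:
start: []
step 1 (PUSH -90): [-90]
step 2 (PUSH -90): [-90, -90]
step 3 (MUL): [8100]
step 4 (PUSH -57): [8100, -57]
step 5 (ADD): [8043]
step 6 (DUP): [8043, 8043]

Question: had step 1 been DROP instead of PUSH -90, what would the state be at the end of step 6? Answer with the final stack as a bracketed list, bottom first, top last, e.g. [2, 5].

[-147, -147]

(re-executing from step 1 with the substitution; state before step 1: [])
step 1 (DROP): []
step 2 (PUSH -90): [-90]
step 3 (MUL): [-90]
step 4 (PUSH -57): [-90, -57]
step 5 (ADD): [-147]
step 6 (DUP): [-147, -147]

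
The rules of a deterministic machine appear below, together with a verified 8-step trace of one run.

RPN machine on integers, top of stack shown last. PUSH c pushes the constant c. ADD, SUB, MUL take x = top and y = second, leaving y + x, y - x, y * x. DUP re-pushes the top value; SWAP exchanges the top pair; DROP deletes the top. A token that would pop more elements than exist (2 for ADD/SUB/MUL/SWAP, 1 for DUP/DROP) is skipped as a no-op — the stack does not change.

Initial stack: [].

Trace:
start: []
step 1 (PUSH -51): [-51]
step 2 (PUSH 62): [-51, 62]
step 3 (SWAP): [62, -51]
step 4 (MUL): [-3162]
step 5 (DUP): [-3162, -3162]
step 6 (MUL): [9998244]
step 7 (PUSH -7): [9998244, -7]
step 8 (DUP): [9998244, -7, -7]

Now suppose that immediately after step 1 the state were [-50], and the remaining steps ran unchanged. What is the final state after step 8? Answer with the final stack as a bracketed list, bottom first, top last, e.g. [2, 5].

[9610000, -7, -7]

state after step 1 := [-50]
step 2 (PUSH 62): [-50, 62]
step 3 (SWAP): [62, -50]
step 4 (MUL): [-3100]
step 5 (DUP): [-3100, -3100]
step 6 (MUL): [9610000]
step 7 (PUSH -7): [9610000, -7]
step 8 (DUP): [9610000, -7, -7]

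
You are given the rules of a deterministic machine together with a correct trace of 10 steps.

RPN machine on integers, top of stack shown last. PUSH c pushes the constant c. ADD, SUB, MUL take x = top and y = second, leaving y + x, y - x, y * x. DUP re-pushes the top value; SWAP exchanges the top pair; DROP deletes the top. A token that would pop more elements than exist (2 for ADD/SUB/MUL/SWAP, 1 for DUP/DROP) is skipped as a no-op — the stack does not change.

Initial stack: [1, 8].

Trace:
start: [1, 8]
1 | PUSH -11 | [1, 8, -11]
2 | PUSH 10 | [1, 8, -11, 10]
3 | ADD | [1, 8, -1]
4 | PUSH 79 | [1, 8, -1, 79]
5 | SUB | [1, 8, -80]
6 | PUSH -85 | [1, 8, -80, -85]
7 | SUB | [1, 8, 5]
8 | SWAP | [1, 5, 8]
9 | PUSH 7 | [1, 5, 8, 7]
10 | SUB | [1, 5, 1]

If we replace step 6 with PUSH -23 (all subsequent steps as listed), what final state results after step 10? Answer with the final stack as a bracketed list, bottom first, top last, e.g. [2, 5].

[1, -57, 1]

(re-executing from step 6 with the substitution; state before step 6: [1, 8, -80])
6 | PUSH -23 | [1, 8, -80, -23]
7 | SUB | [1, 8, -57]
8 | SWAP | [1, -57, 8]
9 | PUSH 7 | [1, -57, 8, 7]
10 | SUB | [1, -57, 1]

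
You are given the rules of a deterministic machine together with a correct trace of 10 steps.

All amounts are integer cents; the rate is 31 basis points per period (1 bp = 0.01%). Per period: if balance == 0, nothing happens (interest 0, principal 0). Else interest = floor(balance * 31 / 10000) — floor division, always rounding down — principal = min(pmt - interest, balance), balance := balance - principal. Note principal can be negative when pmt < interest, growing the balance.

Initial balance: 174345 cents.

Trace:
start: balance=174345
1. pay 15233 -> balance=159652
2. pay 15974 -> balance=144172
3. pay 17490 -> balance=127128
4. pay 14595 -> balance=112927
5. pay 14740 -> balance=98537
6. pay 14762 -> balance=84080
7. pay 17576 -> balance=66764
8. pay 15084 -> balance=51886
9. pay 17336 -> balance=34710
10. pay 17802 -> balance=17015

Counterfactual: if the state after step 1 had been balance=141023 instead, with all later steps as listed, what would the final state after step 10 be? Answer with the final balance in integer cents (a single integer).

state after step 1 := balance=141023
2. pay 15974 -> balance=125486
3. pay 17490 -> balance=108385
4. pay 14595 -> balance=94125
5. pay 14740 -> balance=79676
6. pay 14762 -> balance=65160
7. pay 17576 -> balance=47785
8. pay 15084 -> balance=32849
9. pay 17336 -> balance=15614
10. pay 17802 -> balance=0

0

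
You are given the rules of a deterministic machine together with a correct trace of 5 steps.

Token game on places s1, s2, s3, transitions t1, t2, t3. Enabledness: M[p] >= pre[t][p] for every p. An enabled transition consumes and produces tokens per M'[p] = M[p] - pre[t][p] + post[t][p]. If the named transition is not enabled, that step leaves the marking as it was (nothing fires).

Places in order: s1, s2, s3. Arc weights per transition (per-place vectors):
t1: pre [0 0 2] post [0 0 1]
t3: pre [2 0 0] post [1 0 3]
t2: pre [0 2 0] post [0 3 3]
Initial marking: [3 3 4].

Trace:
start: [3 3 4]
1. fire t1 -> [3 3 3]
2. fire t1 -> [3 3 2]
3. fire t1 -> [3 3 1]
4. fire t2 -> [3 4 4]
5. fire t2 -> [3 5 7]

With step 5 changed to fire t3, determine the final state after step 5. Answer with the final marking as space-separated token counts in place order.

(re-executing from step 5 with the substitution; state before step 5: [3 4 4])
5. fire t3 -> [2 4 7]

2 4 7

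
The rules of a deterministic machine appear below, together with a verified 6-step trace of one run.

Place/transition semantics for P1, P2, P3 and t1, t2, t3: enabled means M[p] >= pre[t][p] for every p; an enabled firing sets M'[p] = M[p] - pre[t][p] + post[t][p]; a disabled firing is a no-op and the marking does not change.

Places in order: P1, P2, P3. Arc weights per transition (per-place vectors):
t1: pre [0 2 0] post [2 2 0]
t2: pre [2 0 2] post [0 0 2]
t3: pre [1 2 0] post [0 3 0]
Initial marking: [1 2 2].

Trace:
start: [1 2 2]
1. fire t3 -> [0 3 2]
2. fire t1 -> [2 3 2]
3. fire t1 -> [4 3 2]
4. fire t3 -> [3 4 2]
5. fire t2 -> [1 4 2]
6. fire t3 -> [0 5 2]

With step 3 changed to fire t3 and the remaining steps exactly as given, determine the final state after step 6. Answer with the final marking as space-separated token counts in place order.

0 5 2

(re-executing from step 3 with the substitution; state before step 3: [2 3 2])
3. fire t3 -> [1 4 2]
4. fire t3 -> [0 5 2]
5. fire t2 -> [0 5 2]
6. fire t3 -> [0 5 2]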